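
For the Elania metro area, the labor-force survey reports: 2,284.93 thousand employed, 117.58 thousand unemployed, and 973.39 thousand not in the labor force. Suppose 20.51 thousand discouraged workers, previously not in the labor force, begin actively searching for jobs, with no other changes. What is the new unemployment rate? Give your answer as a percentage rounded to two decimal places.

New unemployment rate ≈ 5.70%.

Initially, labor force = 2,284.93 + 117.58 = 2,402.51 thousand, so u = 117.58/2,402.51 = 4.89%.
After the change, unemployed and labor force both rise by 20.51 → E = 2,284.93, U = 138.09, labor force = 2,423.02 thousand.
New unemployment rate = 138.09 / 2,423.02 = 5.70%.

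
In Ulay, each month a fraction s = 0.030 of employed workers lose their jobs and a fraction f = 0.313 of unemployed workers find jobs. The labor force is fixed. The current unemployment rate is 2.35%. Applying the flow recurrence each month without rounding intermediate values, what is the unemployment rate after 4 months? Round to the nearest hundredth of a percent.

With a fixed labor force, u_{t+1} = u_t + s·(1−u_t) − f·u_t = u_t·(1−s−f) + s.
Here 1−s−f = 0.657 and s = 0.030.
u_1 = 0.023500 × 0.657 + 0.030 = 0.045440.
u_2 = 0.045440 × 0.657 + 0.030 = 0.059854.
u_3 = 0.059854 × 0.657 + 0.030 = 0.069324.
u_4 = 0.069324 × 0.657 + 0.030 = 0.075546.

Unemployment rate after four months ≈ 7.55%.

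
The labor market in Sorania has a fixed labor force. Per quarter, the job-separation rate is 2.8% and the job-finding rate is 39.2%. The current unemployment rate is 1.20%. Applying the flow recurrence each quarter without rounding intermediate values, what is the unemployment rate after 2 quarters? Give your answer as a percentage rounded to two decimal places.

Unemployment rate after two quarters ≈ 4.83%.

With a fixed labor force, u_{t+1} = u_t + s·(1−u_t) − f·u_t = u_t·(1−s−f) + s.
Here 1−s−f = 0.580 and s = 0.028.
u_1 = 0.012000 × 0.580 + 0.028 = 0.034960.
u_2 = 0.034960 × 0.580 + 0.028 = 0.048277.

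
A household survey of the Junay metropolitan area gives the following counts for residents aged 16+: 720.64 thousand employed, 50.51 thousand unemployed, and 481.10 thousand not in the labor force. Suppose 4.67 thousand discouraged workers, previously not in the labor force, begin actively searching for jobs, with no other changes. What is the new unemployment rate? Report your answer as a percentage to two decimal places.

Initially, labor force = 720.64 + 50.51 = 771.15 thousand, so u = 50.51/771.15 = 6.55%.
After the change, unemployed and labor force both rise by 4.67 → E = 720.64, U = 55.18, labor force = 775.82 thousand.
New unemployment rate = 55.18 / 775.82 = 7.11%.

New unemployment rate ≈ 7.11%.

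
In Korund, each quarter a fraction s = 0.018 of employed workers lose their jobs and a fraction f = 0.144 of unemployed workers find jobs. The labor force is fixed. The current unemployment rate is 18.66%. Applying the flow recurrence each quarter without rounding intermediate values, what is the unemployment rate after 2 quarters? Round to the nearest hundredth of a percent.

With a fixed labor force, u_{t+1} = u_t + s·(1−u_t) − f·u_t = u_t·(1−s−f) + s.
Here 1−s−f = 0.838 and s = 0.018.
u_1 = 0.186600 × 0.838 + 0.018 = 0.174371.
u_2 = 0.174371 × 0.838 + 0.018 = 0.164123.

Unemployment rate after two quarters ≈ 16.41%.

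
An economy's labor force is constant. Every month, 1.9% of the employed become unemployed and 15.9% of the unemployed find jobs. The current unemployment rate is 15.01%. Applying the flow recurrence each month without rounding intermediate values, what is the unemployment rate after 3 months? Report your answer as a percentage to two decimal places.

Unemployment rate after three months ≈ 13.08%.

With a fixed labor force, u_{t+1} = u_t + s·(1−u_t) − f·u_t = u_t·(1−s−f) + s.
Here 1−s−f = 0.822 and s = 0.019.
u_1 = 0.150100 × 0.822 + 0.019 = 0.142382.
u_2 = 0.142382 × 0.822 + 0.019 = 0.136038.
u_3 = 0.136038 × 0.822 + 0.019 = 0.130823.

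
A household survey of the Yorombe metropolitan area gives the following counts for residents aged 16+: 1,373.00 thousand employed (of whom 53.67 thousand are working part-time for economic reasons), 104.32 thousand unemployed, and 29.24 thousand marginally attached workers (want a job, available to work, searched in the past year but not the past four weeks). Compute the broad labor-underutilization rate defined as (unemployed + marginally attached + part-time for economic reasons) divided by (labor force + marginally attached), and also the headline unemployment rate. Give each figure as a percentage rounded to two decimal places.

Labor force = 1,373.00 + 104.32 = 1,477.32 thousand.
Numerator = 104.32 + 29.24 + 53.67 = 187.23 thousand.
Denominator = 1,477.32 + 29.24 = 1,506.56 thousand.
Broad rate = 187.23 / 1,506.56 = 12.43%.
Headline unemployment rate = 104.32 / 1,477.32 = 7.06%.

Broad underutilization rate ≈ 12.43%; headline unemployment rate ≈ 7.06%.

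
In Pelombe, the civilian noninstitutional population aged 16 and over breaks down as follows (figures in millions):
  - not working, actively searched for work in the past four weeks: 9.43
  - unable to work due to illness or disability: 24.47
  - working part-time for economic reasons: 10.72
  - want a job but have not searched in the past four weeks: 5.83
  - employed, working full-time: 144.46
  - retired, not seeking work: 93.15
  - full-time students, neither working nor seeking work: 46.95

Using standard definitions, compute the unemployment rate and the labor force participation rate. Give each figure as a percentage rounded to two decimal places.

Employed = 10.72 + 144.46 = 155.18 million (anyone who worked, including part-time for economic reasons, counts as employed).
Unemployed = 9.43 million.
Labor force = 155.18 + 9.43 = 164.61 million.
Not in labor force = 24.47 + 5.83 + 93.15 + 46.95 = 170.40 million (those not working and not actively searching are outside the labor force — including those who want a job but have given up searching).
Civilian working-age population = 164.61 + 170.40 = 335.01 million.
Unemployment rate = 9.43 / 164.61 = 5.73%.
Labor force participation rate = 164.61 / 335.01 = 49.14%.

Unemployment rate ≈ 5.73%; labor force participation rate ≈ 49.14%.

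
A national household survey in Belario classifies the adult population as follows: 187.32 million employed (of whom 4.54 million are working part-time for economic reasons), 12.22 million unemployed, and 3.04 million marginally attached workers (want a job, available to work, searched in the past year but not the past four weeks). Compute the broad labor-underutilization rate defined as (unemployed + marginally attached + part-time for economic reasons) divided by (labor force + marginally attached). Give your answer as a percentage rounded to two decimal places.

Labor force = 187.32 + 12.22 = 199.54 million.
Numerator = 12.22 + 3.04 + 4.54 = 19.80 million.
Denominator = 199.54 + 3.04 = 202.58 million.
Broad rate = 19.80 / 202.58 = 9.77%.

Broad underutilization rate ≈ 9.77%.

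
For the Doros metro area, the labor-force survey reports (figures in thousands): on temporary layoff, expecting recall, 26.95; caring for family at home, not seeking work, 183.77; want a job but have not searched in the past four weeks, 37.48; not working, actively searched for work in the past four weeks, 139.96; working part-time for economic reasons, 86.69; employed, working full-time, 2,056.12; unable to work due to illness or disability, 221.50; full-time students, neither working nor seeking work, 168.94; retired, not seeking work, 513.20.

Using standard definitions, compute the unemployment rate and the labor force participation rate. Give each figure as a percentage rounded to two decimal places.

Employed = 86.69 + 2,056.12 = 2,142.81 thousand (anyone who worked, including part-time for economic reasons, counts as employed).
Unemployed = 26.95 + 139.96 = 166.91 thousand (jobless and actively searching, or on temporary layoff).
Labor force = 2,142.81 + 166.91 = 2,309.72 thousand.
Not in labor force = 183.77 + 37.48 + 221.50 + 168.94 + 513.20 = 1,124.89 thousand (those not working and not actively searching are outside the labor force — including those who want a job but have given up searching).
Civilian working-age population = 2,309.72 + 1,124.89 = 3,434.61 thousand.
Unemployment rate = 166.91 / 2,309.72 = 7.23%.
Labor force participation rate = 2,309.72 / 3,434.61 = 67.25%.

Unemployment rate ≈ 7.23%; labor force participation rate ≈ 67.25%.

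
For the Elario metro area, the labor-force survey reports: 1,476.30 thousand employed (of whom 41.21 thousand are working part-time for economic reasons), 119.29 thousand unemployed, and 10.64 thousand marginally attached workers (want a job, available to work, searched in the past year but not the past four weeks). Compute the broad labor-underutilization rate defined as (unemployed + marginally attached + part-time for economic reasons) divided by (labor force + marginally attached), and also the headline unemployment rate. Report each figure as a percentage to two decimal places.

Labor force = 1,476.30 + 119.29 = 1,595.59 thousand.
Numerator = 119.29 + 10.64 + 41.21 = 171.14 thousand.
Denominator = 1,595.59 + 10.64 = 1,606.23 thousand.
Broad rate = 171.14 / 1,606.23 = 10.65%.
Headline unemployment rate = 119.29 / 1,595.59 = 7.48%.

Broad underutilization rate ≈ 10.65%; headline unemployment rate ≈ 7.48%.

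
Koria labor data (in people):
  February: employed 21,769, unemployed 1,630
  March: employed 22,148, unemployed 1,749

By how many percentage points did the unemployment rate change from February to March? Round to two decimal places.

The unemployment rate changed by +0.35 percentage points.

February: labor force = 21,769 + 1,630 = 23,399; u = 1,630/23,399 = 6.97%.
March: labor force = 22,148 + 1,749 = 23,897; u = 1,749/23,897 = 7.32%.
Change = 7.32% − 6.97% = +0.35 pp.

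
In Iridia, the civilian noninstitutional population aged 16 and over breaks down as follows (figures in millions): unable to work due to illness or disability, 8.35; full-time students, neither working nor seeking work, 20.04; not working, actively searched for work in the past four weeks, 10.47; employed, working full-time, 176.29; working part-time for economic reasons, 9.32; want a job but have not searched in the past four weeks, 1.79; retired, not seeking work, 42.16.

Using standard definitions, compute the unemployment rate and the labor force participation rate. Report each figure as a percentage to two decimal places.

Employed = 176.29 + 9.32 = 185.61 million (anyone who worked, including part-time for economic reasons, counts as employed).
Unemployed = 10.47 million.
Labor force = 185.61 + 10.47 = 196.08 million.
Not in labor force = 8.35 + 20.04 + 1.79 + 42.16 = 72.34 million (those not working and not actively searching are outside the labor force — including those who want a job but have given up searching).
Civilian working-age population = 196.08 + 72.34 = 268.42 million.
Unemployment rate = 10.47 / 196.08 = 5.34%.
Labor force participation rate = 196.08 / 268.42 = 73.05%.

Unemployment rate ≈ 5.34%; labor force participation rate ≈ 73.05%.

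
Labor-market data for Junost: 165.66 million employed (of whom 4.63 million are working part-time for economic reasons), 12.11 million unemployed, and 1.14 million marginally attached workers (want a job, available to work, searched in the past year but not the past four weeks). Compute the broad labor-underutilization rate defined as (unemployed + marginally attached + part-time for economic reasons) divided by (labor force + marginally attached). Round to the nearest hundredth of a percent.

Broad underutilization rate ≈ 9.99%.

Labor force = 165.66 + 12.11 = 177.77 million.
Numerator = 12.11 + 1.14 + 4.63 = 17.88 million.
Denominator = 177.77 + 1.14 = 178.91 million.
Broad rate = 17.88 / 178.91 = 9.99%.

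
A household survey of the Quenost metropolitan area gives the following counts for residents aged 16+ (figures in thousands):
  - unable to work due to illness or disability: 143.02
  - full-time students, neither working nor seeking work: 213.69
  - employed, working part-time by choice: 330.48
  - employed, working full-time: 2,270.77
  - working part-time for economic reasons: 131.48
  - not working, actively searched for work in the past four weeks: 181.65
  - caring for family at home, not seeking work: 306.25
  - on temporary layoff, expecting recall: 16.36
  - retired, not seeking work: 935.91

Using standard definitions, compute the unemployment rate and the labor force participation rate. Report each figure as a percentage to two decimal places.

Employed = 330.48 + 2,270.77 + 131.48 = 2,732.73 thousand (anyone who worked, including part-time for economic reasons, counts as employed).
Unemployed = 181.65 + 16.36 = 198.01 thousand (jobless and actively searching, or on temporary layoff).
Labor force = 2,732.73 + 198.01 = 2,930.74 thousand.
Not in labor force = 143.02 + 213.69 + 306.25 + 935.91 = 1,598.87 thousand (those not working and not actively searching are outside the labor force).
Civilian working-age population = 2,930.74 + 1,598.87 = 4,529.61 thousand.
Unemployment rate = 198.01 / 2,930.74 = 6.76%.
Labor force participation rate = 2,930.74 / 4,529.61 = 64.70%.

Unemployment rate ≈ 6.76%; labor force participation rate ≈ 64.70%.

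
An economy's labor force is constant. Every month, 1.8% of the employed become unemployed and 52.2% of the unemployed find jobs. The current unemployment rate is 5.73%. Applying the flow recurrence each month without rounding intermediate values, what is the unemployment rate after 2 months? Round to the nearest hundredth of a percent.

With a fixed labor force, u_{t+1} = u_t + s·(1−u_t) − f·u_t = u_t·(1−s−f) + s.
Here 1−s−f = 0.460 and s = 0.018.
u_1 = 0.057300 × 0.460 + 0.018 = 0.044358.
u_2 = 0.044358 × 0.460 + 0.018 = 0.038405.

Unemployment rate after two months ≈ 3.84%.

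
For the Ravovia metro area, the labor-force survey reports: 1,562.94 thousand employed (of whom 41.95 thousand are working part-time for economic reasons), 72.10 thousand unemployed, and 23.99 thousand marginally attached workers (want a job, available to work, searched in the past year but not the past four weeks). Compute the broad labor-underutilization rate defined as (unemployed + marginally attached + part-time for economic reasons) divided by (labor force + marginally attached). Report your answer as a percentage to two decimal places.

Broad underutilization rate ≈ 8.32%.

Labor force = 1,562.94 + 72.10 = 1,635.04 thousand.
Numerator = 72.10 + 23.99 + 41.95 = 138.04 thousand.
Denominator = 1,635.04 + 23.99 = 1,659.03 thousand.
Broad rate = 138.04 / 1,659.03 = 8.32%.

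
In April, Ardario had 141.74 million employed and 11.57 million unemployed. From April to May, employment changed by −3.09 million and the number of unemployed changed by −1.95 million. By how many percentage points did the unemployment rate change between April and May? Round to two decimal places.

The unemployment rate changed by −1.06 percentage points.

April: labor force = 141.74 + 11.57 = 153.31; u = 11.57/153.31 = 7.55%.
May: labor force = 138.65 + 9.62 = 148.27; u = 9.62/148.27 = 6.49%.
Change = 6.49% − 7.55% = −1.06 pp.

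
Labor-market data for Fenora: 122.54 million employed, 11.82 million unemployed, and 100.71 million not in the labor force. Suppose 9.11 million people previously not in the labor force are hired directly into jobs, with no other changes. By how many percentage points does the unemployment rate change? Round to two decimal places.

The unemployment rate changes by −0.56 percentage points.

Initially, labor force = 122.54 + 11.82 = 134.36 million, so u = 11.82/134.36 = 8.80%.
After the change, employed and labor force both rise by 9.11; unemployed unchanged → E = 131.65, U = 11.82, labor force = 143.47 million.
New unemployment rate = 11.82 / 143.47 = 8.24%.
Change = 8.24% − 8.80% = −0.56 percentage points.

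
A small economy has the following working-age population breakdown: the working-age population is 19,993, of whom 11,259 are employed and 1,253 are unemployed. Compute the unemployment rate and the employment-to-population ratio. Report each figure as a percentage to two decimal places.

Labor force = employed + unemployed = 11,259 + 1,253 = 12,512.
Unemployment rate = 1,253 / 12,512 = 10.01%.
Employment-population ratio = 11,259 / 19,993 = 56.31%.

Unemployment rate ≈ 10.01%; employment-population ratio ≈ 56.31%.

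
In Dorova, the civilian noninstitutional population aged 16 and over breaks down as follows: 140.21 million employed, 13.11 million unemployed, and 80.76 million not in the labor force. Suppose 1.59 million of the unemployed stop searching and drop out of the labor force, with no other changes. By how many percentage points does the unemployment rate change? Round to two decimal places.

The unemployment rate changes by −0.96 percentage points.

Initially, labor force = 140.21 + 13.11 = 153.32 million, so u = 13.11/153.32 = 8.55%.
After the change, unemployed and labor force both fall by 1.59 → E = 140.21, U = 11.52, labor force = 151.73 million.
New unemployment rate = 11.52 / 151.73 = 7.59%.
Change = 7.59% − 8.55% = −0.96 percentage points.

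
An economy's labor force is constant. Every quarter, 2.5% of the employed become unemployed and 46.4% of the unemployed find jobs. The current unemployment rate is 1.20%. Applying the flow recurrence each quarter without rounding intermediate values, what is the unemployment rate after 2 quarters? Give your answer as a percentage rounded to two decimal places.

Unemployment rate after two quarters ≈ 4.09%.

With a fixed labor force, u_{t+1} = u_t + s·(1−u_t) − f·u_t = u_t·(1−s−f) + s.
Here 1−s−f = 0.511 and s = 0.025.
u_1 = 0.012000 × 0.511 + 0.025 = 0.031132.
u_2 = 0.031132 × 0.511 + 0.025 = 0.040908.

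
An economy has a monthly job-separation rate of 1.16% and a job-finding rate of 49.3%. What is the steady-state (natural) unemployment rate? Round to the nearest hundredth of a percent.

At steady state the flows balance: s·E = f·U, so U/(E+U) = s/(s+f).
u* = 1.16 / (1.16 + 49.3) = 1.16 / 50.46 = 2.30%.

Steady-state unemployment rate ≈ 2.30%.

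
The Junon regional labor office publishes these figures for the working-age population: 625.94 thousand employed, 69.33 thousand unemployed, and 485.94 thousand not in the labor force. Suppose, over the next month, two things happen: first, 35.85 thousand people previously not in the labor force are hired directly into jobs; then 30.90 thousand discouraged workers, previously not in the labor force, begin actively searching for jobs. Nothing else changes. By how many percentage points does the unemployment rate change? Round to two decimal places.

The unemployment rate changes by +3.18 percentage points.

Initially, labor force = 625.94 + 69.33 = 695.27 thousand, so u = 69.33/695.27 = 9.97%.
After the first change, employed and labor force both rise by 35.85; unemployed unchanged → E = 661.79, U = 69.33, labor force = 731.12 thousand.
After the second change, unemployed and labor force both rise by 30.90 → E = 661.79, U = 100.23, labor force = 762.02 thousand.
New unemployment rate = 100.23 / 762.02 = 13.15%.
Change = 13.15% − 9.97% = +3.18 percentage points.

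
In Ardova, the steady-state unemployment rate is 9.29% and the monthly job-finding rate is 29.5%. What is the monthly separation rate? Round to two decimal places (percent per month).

Separation rate ≈ 3.02% per month.

From u* = s/(s+f): s = u·f/(1−u).
s = 0.0929 × 29.5 / (1 − 0.0929) = 2.7405 / 0.9071 ≈ 3.02% per month.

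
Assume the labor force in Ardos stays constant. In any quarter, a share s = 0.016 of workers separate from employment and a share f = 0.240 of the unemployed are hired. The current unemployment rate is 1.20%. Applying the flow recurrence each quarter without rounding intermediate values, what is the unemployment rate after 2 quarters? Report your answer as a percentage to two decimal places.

With a fixed labor force, u_{t+1} = u_t + s·(1−u_t) − f·u_t = u_t·(1−s−f) + s.
Here 1−s−f = 0.744 and s = 0.016.
u_1 = 0.012000 × 0.744 + 0.016 = 0.024928.
u_2 = 0.024928 × 0.744 + 0.016 = 0.034546.

Unemployment rate after two quarters ≈ 3.45%.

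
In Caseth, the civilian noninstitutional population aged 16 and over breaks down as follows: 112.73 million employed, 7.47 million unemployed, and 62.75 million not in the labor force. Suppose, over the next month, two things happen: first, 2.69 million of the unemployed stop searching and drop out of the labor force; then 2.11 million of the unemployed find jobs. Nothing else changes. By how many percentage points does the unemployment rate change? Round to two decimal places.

The unemployment rate changes by −3.94 percentage points.

Initially, labor force = 112.73 + 7.47 = 120.20 million, so u = 7.47/120.20 = 6.21%.
After the first change, unemployed and labor force both fall by 2.69 → E = 112.73, U = 4.78, labor force = 117.51 million.
After the second change, unemployed falls and employed rises by 2.11; labor force unchanged → E = 114.84, U = 2.67, labor force = 117.51 million.
New unemployment rate = 2.67 / 117.51 = 2.27%.
Change = 2.27% − 6.21% = −3.94 percentage points.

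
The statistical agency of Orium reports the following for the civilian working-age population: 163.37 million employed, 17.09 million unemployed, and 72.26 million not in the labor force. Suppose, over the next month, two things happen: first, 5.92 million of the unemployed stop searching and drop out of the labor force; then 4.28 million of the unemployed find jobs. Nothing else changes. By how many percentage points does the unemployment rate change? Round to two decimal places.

The unemployment rate changes by −5.52 percentage points.

Initially, labor force = 163.37 + 17.09 = 180.46 million, so u = 17.09/180.46 = 9.47%.
After the first change, unemployed and labor force both fall by 5.92 → E = 163.37, U = 11.17, labor force = 174.54 million.
After the second change, unemployed falls and employed rises by 4.28; labor force unchanged → E = 167.65, U = 6.89, labor force = 174.54 million.
New unemployment rate = 6.89 / 174.54 = 3.95%.
Change = 3.95% − 9.47% = −5.52 percentage points.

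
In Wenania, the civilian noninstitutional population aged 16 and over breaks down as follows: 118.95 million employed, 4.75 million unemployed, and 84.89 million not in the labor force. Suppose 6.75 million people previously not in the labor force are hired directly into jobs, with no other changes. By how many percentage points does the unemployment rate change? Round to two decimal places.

The unemployment rate changes by −0.20 percentage points.

Initially, labor force = 118.95 + 4.75 = 123.70 million, so u = 4.75/123.70 = 3.84%.
After the change, employed and labor force both rise by 6.75; unemployed unchanged → E = 125.70, U = 4.75, labor force = 130.45 million.
New unemployment rate = 4.75 / 130.45 = 3.64%.
Change = 3.64% − 3.84% = −0.20 percentage points.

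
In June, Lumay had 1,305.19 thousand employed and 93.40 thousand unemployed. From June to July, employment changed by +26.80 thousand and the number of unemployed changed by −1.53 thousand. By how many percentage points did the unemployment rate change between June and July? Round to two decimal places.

The unemployment rate changed by −0.23 percentage points.

June: labor force = 1,305.19 + 93.40 = 1,398.59; u = 93.40/1,398.59 = 6.68%.
July: labor force = 1,331.99 + 91.87 = 1,423.86; u = 91.87/1,423.86 = 6.45%.
Change = 6.45% − 6.68% = −0.23 pp.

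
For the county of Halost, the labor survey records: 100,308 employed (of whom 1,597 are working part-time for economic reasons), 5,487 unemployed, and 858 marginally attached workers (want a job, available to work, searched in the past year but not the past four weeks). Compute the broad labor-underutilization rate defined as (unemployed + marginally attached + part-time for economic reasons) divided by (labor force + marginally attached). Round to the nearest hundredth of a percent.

Labor force = 100,308 + 5,487 = 105,795.
Numerator = 5,487 + 858 + 1,597 = 7,942.
Denominator = 105,795 + 858 = 106,653.
Broad rate = 7,942 / 106,653 = 7.45%.

Broad underutilization rate ≈ 7.45%.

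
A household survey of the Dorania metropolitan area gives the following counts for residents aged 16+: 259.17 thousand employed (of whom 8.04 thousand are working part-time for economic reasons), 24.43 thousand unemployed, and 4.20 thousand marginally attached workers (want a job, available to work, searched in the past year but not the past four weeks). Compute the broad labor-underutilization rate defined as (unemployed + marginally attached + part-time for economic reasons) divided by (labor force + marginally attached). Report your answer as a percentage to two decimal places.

Labor force = 259.17 + 24.43 = 283.60 thousand.
Numerator = 24.43 + 4.20 + 8.04 = 36.67 thousand.
Denominator = 283.60 + 4.20 = 287.80 thousand.
Broad rate = 36.67 / 287.80 = 12.74%.

Broad underutilization rate ≈ 12.74%.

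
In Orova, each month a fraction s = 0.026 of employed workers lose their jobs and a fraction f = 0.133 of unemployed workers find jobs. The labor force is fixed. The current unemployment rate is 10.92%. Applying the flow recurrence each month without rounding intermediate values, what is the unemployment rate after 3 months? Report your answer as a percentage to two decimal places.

Unemployment rate after three months ≈ 13.12%.

With a fixed labor force, u_{t+1} = u_t + s·(1−u_t) − f·u_t = u_t·(1−s−f) + s.
Here 1−s−f = 0.841 and s = 0.026.
u_1 = 0.109200 × 0.841 + 0.026 = 0.117837.
u_2 = 0.117837 × 0.841 + 0.026 = 0.125101.
u_3 = 0.125101 × 0.841 + 0.026 = 0.131210.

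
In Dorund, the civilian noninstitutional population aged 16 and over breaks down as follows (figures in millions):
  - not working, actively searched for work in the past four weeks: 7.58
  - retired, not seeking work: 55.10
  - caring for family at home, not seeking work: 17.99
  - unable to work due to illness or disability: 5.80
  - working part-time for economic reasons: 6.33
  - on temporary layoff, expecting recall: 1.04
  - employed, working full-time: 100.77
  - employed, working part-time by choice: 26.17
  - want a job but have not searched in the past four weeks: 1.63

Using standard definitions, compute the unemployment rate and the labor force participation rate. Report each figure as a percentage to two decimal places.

Unemployment rate ≈ 6.08%; labor force participation rate ≈ 63.80%.

Employed = 6.33 + 100.77 + 26.17 = 133.27 million (anyone who worked, including part-time for economic reasons, counts as employed).
Unemployed = 7.58 + 1.04 = 8.62 million (jobless and actively searching, or on temporary layoff).
Labor force = 133.27 + 8.62 = 141.89 million.
Not in labor force = 55.10 + 17.99 + 5.80 + 1.63 = 80.52 million (those not working and not actively searching are outside the labor force — including those who want a job but have given up searching).
Civilian working-age population = 141.89 + 80.52 = 222.41 million.
Unemployment rate = 8.62 / 141.89 = 6.08%.
Labor force participation rate = 141.89 / 222.41 = 63.80%.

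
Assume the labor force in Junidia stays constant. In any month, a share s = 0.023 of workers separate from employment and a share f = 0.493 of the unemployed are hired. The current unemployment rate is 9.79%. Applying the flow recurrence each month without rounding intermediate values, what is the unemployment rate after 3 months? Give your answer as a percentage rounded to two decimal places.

With a fixed labor force, u_{t+1} = u_t + s·(1−u_t) − f·u_t = u_t·(1−s−f) + s.
Here 1−s−f = 0.484 and s = 0.023.
u_1 = 0.097900 × 0.484 + 0.023 = 0.070384.
u_2 = 0.070384 × 0.484 + 0.023 = 0.057066.
u_3 = 0.057066 × 0.484 + 0.023 = 0.050620.

Unemployment rate after three months ≈ 5.06%.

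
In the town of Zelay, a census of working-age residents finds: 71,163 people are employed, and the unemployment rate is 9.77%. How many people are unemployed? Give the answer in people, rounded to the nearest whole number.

Let U be the number unemployed. The labor force is E + U, and U/(E+U) = 0.0977.
So U = 0.0977 × 71,163 / (1 − 0.0977) = 6952.63 / 0.9023 ≈ 7,705.

About 7,705 are unemployed.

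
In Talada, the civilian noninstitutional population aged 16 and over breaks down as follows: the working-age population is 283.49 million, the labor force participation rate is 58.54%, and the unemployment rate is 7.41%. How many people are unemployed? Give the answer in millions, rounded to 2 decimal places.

Labor force = 0.5854 × 283.49 = 165.96 million.
Unemployed = 0.0741 × 165.96 ≈ 12.30 million.

About 12.30 million are unemployed.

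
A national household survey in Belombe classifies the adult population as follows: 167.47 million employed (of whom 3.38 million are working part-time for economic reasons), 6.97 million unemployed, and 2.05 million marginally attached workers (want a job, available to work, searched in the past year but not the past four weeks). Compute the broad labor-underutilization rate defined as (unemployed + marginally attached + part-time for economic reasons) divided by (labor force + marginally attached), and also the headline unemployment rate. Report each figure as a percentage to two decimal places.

Labor force = 167.47 + 6.97 = 174.44 million.
Numerator = 6.97 + 2.05 + 3.38 = 12.40 million.
Denominator = 174.44 + 2.05 = 176.49 million.
Broad rate = 12.40 / 176.49 = 7.03%.
Headline unemployment rate = 6.97 / 174.44 = 4.00%.

Broad underutilization rate ≈ 7.03%; headline unemployment rate ≈ 4.00%.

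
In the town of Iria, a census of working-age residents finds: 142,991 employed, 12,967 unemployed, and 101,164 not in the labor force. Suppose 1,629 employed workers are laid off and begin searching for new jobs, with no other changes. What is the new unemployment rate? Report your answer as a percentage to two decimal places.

New unemployment rate ≈ 9.36%.

Initially, labor force = 142,991 + 12,967 = 155,958, so u = 12,967/155,958 = 8.31%.
After the change, employed falls and unemployed rises by 1,629; labor force unchanged → E = 141,362, U = 14,596, labor force = 155,958.
New unemployment rate = 14,596 / 155,958 = 9.36%.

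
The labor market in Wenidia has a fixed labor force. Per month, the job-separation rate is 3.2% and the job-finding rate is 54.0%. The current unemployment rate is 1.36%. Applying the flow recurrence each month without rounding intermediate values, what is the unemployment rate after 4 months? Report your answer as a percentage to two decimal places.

Unemployment rate after four months ≈ 5.45%.

With a fixed labor force, u_{t+1} = u_t + s·(1−u_t) − f·u_t = u_t·(1−s−f) + s.
Here 1−s−f = 0.428 and s = 0.032.
u_1 = 0.013600 × 0.428 + 0.032 = 0.037821.
u_2 = 0.037821 × 0.428 + 0.032 = 0.048187.
u_3 = 0.048187 × 0.428 + 0.032 = 0.052624.
u_4 = 0.052624 × 0.428 + 0.032 = 0.054523.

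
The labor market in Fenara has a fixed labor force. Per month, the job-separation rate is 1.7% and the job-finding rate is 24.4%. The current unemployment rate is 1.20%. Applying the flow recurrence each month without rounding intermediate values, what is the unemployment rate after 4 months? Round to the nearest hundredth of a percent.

Unemployment rate after four months ≈ 4.93%.

With a fixed labor force, u_{t+1} = u_t + s·(1−u_t) − f·u_t = u_t·(1−s−f) + s.
Here 1−s−f = 0.739 and s = 0.017.
u_1 = 0.012000 × 0.739 + 0.017 = 0.025868.
u_2 = 0.025868 × 0.739 + 0.017 = 0.036116.
u_3 = 0.036116 × 0.739 + 0.017 = 0.043690.
u_4 = 0.043690 × 0.739 + 0.017 = 0.049287.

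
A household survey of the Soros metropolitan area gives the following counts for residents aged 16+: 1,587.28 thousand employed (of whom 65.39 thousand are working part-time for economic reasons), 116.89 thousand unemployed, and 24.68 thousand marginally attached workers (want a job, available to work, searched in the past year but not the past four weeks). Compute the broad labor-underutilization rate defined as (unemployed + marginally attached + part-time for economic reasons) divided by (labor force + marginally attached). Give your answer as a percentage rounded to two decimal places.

Labor force = 1,587.28 + 116.89 = 1,704.17 thousand.
Numerator = 116.89 + 24.68 + 65.39 = 206.96 thousand.
Denominator = 1,704.17 + 24.68 = 1,728.85 thousand.
Broad rate = 206.96 / 1,728.85 = 11.97%.

Broad underutilization rate ≈ 11.97%.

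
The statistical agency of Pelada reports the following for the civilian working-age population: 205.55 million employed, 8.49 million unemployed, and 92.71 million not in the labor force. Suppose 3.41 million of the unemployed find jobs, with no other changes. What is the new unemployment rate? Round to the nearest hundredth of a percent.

New unemployment rate ≈ 2.37%.

Initially, labor force = 205.55 + 8.49 = 214.04 million, so u = 8.49/214.04 = 3.97%.
After the change, unemployed falls and employed rises by 3.41; labor force unchanged → E = 208.96, U = 5.08, labor force = 214.04 million.
New unemployment rate = 5.08 / 214.04 = 2.37%.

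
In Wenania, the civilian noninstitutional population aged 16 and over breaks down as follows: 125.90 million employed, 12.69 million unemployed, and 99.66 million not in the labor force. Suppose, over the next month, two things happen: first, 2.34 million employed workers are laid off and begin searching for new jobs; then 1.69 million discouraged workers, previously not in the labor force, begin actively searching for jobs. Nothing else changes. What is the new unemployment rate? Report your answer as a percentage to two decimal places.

New unemployment rate ≈ 11.92%.

Initially, labor force = 125.90 + 12.69 = 138.59 million, so u = 12.69/138.59 = 9.16%.
After the first change, employed falls and unemployed rises by 2.34; labor force unchanged → E = 123.56, U = 15.03, labor force = 138.59 million.
After the second change, unemployed and labor force both rise by 1.69 → E = 123.56, U = 16.72, labor force = 140.28 million.
New unemployment rate = 16.72 / 140.28 = 11.92%.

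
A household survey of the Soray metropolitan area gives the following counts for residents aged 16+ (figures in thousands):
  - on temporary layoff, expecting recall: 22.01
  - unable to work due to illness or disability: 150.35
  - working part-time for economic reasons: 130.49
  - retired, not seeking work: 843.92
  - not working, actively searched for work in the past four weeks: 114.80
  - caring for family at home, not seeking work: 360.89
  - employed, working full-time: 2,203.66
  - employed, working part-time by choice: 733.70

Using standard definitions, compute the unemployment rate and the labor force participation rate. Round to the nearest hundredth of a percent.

Unemployment rate ≈ 4.27%; labor force participation rate ≈ 70.28%.

Employed = 130.49 + 2,203.66 + 733.70 = 3,067.85 thousand (anyone who worked, including part-time for economic reasons, counts as employed).
Unemployed = 22.01 + 114.80 = 136.81 thousand (jobless and actively searching, or on temporary layoff).
Labor force = 3,067.85 + 136.81 = 3,204.66 thousand.
Not in labor force = 150.35 + 843.92 + 360.89 = 1,355.16 thousand (those not working and not actively searching are outside the labor force).
Civilian working-age population = 3,204.66 + 1,355.16 = 4,559.82 thousand.
Unemployment rate = 136.81 / 3,204.66 = 4.27%.
Labor force participation rate = 3,204.66 / 4,559.82 = 70.28%.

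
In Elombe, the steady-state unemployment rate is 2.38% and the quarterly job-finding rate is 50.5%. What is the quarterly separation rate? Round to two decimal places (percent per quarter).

Separation rate ≈ 1.23% per quarter.

From u* = s/(s+f): s = u·f/(1−u).
s = 0.0238 × 50.5 / (1 − 0.0238) = 1.2019 / 0.9762 ≈ 1.23% per quarter.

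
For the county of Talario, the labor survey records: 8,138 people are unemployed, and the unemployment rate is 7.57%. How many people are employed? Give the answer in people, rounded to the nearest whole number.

Labor force = U / u = 8,138 / 0.0757 ≈ 107,503.
Employed = labor force − unemployed = 107,503 − 8,138 = 99,365.

About 99,365 are employed.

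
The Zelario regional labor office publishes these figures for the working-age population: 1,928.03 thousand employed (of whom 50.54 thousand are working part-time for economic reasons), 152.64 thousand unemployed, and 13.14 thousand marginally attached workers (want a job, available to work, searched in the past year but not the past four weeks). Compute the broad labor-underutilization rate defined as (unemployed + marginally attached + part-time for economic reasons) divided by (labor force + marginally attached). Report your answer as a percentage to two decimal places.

Broad underutilization rate ≈ 10.33%.

Labor force = 1,928.03 + 152.64 = 2,080.67 thousand.
Numerator = 152.64 + 13.14 + 50.54 = 216.32 thousand.
Denominator = 2,080.67 + 13.14 = 2,093.81 thousand.
Broad rate = 216.32 / 2,093.81 = 10.33%.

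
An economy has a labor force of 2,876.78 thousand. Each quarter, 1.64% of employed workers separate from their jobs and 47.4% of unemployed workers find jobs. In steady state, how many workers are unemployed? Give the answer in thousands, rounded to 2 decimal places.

About 96.21 thousand are unemployed in steady state.

Steady-state unemployment rate u* = s/(s+f) = 1.64/(1.64+47.4) = 0.033442.
Unemployed = u* × labor force = 0.033442 × 2,876.78 ≈ 96.21 thousand.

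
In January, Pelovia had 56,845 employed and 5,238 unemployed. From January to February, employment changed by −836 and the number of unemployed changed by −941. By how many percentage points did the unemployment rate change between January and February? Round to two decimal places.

January: labor force = 56,845 + 5,238 = 62,083; u = 5,238/62,083 = 8.44%.
February: labor force = 56,009 + 4,297 = 60,306; u = 4,297/60,306 = 7.13%.
Change = 7.13% − 8.44% = −1.31 pp.

The unemployment rate changed by −1.31 percentage points.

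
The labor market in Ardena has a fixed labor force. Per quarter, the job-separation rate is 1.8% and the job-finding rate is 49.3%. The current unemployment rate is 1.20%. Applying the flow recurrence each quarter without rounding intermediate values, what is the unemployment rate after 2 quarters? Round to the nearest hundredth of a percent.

Unemployment rate after two quarters ≈ 2.97%.

With a fixed labor force, u_{t+1} = u_t + s·(1−u_t) − f·u_t = u_t·(1−s−f) + s.
Here 1−s−f = 0.489 and s = 0.018.
u_1 = 0.012000 × 0.489 + 0.018 = 0.023868.
u_2 = 0.023868 × 0.489 + 0.018 = 0.029671.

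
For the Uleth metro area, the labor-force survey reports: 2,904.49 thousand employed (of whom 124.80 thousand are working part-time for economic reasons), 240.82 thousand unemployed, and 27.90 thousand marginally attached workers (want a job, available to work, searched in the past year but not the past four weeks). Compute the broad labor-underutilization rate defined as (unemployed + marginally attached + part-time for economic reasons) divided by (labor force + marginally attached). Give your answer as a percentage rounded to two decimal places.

Broad underutilization rate ≈ 12.40%.

Labor force = 2,904.49 + 240.82 = 3,145.31 thousand.
Numerator = 240.82 + 27.90 + 124.80 = 393.52 thousand.
Denominator = 3,145.31 + 27.90 = 3,173.21 thousand.
Broad rate = 393.52 / 3,173.21 = 12.40%.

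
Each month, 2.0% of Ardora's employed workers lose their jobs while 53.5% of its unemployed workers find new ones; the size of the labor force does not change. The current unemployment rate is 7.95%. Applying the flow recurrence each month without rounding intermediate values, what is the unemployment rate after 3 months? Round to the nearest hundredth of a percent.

With a fixed labor force, u_{t+1} = u_t + s·(1−u_t) − f·u_t = u_t·(1−s−f) + s.
Here 1−s−f = 0.445 and s = 0.020.
u_1 = 0.079500 × 0.445 + 0.020 = 0.055377.
u_2 = 0.055377 × 0.445 + 0.020 = 0.044643.
u_3 = 0.044643 × 0.445 + 0.020 = 0.039866.

Unemployment rate after three months ≈ 3.99%.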